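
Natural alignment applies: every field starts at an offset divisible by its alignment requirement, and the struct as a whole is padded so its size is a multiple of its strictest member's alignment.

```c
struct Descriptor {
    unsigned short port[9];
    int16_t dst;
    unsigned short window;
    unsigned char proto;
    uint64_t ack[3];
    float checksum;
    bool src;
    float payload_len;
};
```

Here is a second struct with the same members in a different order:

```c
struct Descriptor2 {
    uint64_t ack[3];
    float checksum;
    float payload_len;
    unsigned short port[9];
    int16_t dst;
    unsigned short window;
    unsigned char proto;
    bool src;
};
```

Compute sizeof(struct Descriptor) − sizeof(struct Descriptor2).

8

@0: port [18B, align 2] → 18
@18: dst [2B, align 2] → 20
@20: window [2B, align 2] → 22
@22: proto [1B, align 1] → 23
+1 pad (align 8)
@24: ack [24B, align 8] → 48
@48: checksum [4B, align 4] → 52
@52: src [1B, align 1] → 53
+3 pad (align 4)
@56: payload_len [4B, align 4] → 60
+4 tail pad (align 8)
size 64, align 8
— Descriptor2 —
@0: ack [24B, align 8] → 24
@24: checksum [4B, align 4] → 28
@28: payload_len [4B, align 4] → 32
@32: port [18B, align 2] → 50
@50: dst [2B, align 2] → 52
@52: window [2B, align 2] → 54
@54: proto [1B, align 1] → 55
@55: src [1B, align 1] → 56
size 56, align 8
64 − 56 = 8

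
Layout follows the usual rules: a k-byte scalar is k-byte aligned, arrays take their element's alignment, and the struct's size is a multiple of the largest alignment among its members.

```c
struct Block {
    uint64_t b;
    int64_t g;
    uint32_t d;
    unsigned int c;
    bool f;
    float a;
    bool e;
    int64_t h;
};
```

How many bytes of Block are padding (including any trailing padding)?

b at 0 (size 8, align 8) → ends 8
g at 8 (size 8, align 8) → ends 16
d at 16 (size 4, align 4) → ends 20
c at 20 (size 4, align 4) → ends 24
f at 24 (size 1, align 1) → ends 25
pad 3 to align 4 for a
a at 28 (size 4, align 4) → ends 32
e at 32 (size 1, align 1) → ends 33
pad 7 to align 8 for h
h at 40 (size 8, align 8) → ends 48
total 48 bytes, alignment 8
data bytes 38, size 48 → padding 10

10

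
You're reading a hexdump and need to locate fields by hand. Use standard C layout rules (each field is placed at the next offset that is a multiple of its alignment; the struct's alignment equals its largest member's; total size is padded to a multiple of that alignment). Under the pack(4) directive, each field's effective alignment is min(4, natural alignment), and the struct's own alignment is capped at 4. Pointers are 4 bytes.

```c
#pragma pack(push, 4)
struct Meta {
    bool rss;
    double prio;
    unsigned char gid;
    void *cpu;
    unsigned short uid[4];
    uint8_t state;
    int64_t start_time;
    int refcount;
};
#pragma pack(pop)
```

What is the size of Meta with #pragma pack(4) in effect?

44

rss at 0 (size 1, align 1) → ends 1
pad 3 to align 4 for prio
prio at 4 (size 8, align 4) → ends 12
gid at 12 (size 1, align 1) → ends 13
pad 3 to align 4 for cpu
cpu at 16 (size 4, align 4) → ends 20
uid at 20 (size 8, align 2) → ends 28
state at 28 (size 1, align 1) → ends 29
pad 3 to align 4 for start_time
start_time at 32 (size 8, align 4) → ends 40
refcount at 40 (size 4, align 4) → ends 44
total 44 bytes, alignment 4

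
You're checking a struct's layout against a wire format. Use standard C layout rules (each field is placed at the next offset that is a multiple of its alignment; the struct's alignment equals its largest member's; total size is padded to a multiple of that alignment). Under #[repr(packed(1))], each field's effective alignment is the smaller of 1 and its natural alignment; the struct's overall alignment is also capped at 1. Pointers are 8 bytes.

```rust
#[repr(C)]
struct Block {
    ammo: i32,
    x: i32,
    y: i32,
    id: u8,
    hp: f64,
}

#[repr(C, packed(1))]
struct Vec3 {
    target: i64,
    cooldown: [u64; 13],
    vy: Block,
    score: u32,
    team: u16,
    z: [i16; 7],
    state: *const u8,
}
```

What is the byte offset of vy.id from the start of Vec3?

124

Block: @0: ammo [4B, align 4] → 4; @4: x [4B, align 4] → 8; @8: y [4B, align 4] → 12; @12: id [1B, align 1] → 13; +3 pad (align 8); @16: hp [8B, align 8] → 24; size 24, align 8
@0: target [8B, align 1] → 8
@8: cooldown [104B, align 1] → 112
@112: vy [24B, align 1] → 136
within Block: id at 12
112 + 12 = 124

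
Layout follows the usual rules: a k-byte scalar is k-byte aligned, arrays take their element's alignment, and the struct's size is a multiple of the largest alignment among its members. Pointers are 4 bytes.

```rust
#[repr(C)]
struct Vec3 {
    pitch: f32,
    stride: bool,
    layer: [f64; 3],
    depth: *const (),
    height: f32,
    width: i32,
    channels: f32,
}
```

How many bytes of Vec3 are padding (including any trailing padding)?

3

@0: pitch [4B, align 4] → 4
@4: stride [1B, align 1] → 5
+3 pad (align 8)
@8: layer [24B, align 8] → 32
@32: depth [4B, align 4] → 36
@36: height [4B, align 4] → 40
@40: width [4B, align 4] → 44
@44: channels [4B, align 4] → 48
size 48, align 8
data bytes 45, size 48 → padding 3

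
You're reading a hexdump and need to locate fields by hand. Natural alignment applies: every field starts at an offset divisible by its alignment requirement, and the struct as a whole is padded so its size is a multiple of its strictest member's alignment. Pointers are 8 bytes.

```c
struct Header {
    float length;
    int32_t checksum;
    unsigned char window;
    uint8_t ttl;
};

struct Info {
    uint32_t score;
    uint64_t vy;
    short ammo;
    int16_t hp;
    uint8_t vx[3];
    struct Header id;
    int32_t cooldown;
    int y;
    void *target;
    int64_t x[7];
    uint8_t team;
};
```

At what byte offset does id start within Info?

Header: @0: length [4B, align 4] → 4; @4: checksum [4B, align 4] → 8; @8: window [1B, align 1] → 9; @9: ttl [1B, align 1] → 10; +2 tail pad (align 4); size 12, align 4
@0: score [4B, align 4] → 4
+4 pad (align 8)
@8: vy [8B, align 8] → 16
@16: ammo [2B, align 2] → 18
@18: hp [2B, align 2] → 20
@20: vx [3B, align 1] → 23
+1 pad (align 4)
@24: id [12B, align 4] → 36

24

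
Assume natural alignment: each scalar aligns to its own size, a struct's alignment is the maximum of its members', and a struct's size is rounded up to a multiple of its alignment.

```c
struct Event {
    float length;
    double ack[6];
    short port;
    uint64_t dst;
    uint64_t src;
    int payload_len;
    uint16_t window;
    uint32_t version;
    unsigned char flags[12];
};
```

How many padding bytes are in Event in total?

12

0..4  length  (4B, 4-aligned)
4..8  -- padding (4B)
8..56  ack  (48B, 8-aligned)
56..58  port  (2B, 2-aligned)
58..64  -- padding (6B)
64..72  dst  (8B, 8-aligned)
72..80  src  (8B, 8-aligned)
80..84  payload_len  (4B, 4-aligned)
84..86  window  (2B, 2-aligned)
86..88  -- padding (2B)
88..92  version  (4B, 4-aligned)
92..104  flags  (12B, 1-aligned)
sizeof = 104, alignof = 8
data bytes 92, size 104 → padding 12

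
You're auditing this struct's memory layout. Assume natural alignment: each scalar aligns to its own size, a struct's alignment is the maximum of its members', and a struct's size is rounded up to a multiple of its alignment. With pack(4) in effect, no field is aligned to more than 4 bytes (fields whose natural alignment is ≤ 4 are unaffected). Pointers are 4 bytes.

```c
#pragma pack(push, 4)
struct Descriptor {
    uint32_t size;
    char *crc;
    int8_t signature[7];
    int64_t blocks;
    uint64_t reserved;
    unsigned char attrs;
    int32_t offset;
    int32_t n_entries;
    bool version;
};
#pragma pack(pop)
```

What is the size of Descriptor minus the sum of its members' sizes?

@0: size [4B, align 4] → 4
@4: crc [4B, align 4] → 8
@8: signature [7B, align 1] → 15
+1 pad (align 4)
@16: blocks [8B, align 4] → 24
@24: reserved [8B, align 4] → 32
@32: attrs [1B, align 1] → 33
+3 pad (align 4)
@36: offset [4B, align 4] → 40
@40: n_entries [4B, align 4] → 44
@44: version [1B, align 1] → 45
+3 tail pad (align 4)
size 48, align 4
data bytes 41, size 48 → padding 7

7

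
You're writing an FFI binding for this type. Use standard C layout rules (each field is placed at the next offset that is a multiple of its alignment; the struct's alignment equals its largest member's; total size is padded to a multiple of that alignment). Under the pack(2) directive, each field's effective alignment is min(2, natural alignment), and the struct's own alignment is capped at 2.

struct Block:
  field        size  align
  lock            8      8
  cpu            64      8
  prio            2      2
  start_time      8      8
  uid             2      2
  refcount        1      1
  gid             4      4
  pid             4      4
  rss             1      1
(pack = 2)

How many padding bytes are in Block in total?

0..8  lock  (8B, 2-aligned)
8..72  cpu  (64B, 2-aligned)
72..74  prio  (2B, 2-aligned)
74..82  start_time  (8B, 2-aligned)
82..84  uid  (2B, 2-aligned)
84..85  refcount  (1B, 1-aligned)
85..86  -- padding (1B)
86..90  gid  (4B, 2-aligned)
90..94  pid  (4B, 2-aligned)
94..95  rss  (1B, 1-aligned)
95..96  -- tail padding (1B)
sizeof = 96, alignof = 2
data bytes 94, size 96 → padding 2

2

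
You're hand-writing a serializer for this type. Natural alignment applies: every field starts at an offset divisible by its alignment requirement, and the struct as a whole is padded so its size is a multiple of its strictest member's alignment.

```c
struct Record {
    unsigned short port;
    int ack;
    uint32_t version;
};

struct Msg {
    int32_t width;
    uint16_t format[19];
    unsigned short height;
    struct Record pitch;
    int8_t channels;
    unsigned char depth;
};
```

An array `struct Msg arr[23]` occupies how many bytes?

1380

Record: @0: port [2B, align 2] → 2; +2 pad (align 4); @4: ack [4B, align 4] → 8; @8: version [4B, align 4] → 12; size 12, align 4
@0: width [4B, align 4] → 4
@4: format [38B, align 2] → 42
@42: height [2B, align 2] → 44
@44: pitch [12B, align 4] → 56
@56: channels [1B, align 1] → 57
@57: depth [1B, align 1] → 58
+2 tail pad (align 4)
size 60, align 4
array of 23: 23 × 60 = 1380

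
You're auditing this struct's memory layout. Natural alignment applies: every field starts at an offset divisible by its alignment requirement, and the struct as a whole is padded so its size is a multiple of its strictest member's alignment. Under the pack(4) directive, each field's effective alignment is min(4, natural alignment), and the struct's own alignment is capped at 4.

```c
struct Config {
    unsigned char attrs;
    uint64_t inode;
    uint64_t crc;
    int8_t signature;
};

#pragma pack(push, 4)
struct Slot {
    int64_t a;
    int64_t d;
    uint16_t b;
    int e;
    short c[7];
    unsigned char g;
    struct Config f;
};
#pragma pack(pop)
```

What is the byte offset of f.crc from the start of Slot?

Config: @0: attrs [1B, align 1] → 1; +7 pad (align 8); @8: inode [8B, align 8] → 16; @16: crc [8B, align 8] → 24; @24: signature [1B, align 1] → 25; +7 tail pad (align 8); size 32, align 8
@0: a [8B, align 4] → 8
@8: d [8B, align 4] → 16
@16: b [2B, align 2] → 18
+2 pad (align 4)
@20: e [4B, align 4] → 24
@24: c [14B, align 2] → 38
@38: g [1B, align 1] → 39
+1 pad (align 4)
@40: f [32B, align 4] → 72
within Config: crc at 16
40 + 16 = 56

56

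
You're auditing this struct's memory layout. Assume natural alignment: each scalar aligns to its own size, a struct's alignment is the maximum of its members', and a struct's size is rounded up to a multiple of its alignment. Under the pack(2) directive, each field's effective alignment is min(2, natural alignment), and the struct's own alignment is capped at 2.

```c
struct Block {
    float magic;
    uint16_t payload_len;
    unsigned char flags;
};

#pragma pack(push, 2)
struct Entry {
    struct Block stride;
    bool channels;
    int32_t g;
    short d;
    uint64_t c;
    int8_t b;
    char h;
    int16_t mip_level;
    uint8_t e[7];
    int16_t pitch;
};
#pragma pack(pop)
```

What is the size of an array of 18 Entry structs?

684

Block: magic at 0 (size 4, align 4) → ends 4; payload_len at 4 (size 2, align 2) → ends 6; flags at 6 (size 1, align 1) → ends 7; tail pad 1 to reach multiple of 4; total 8 bytes, alignment 4
stride at 0 (size 8, align 2) → ends 8
channels at 8 (size 1, align 1) → ends 9
pad 1 to align 2 for g
g at 10 (size 4, align 2) → ends 14
d at 14 (size 2, align 2) → ends 16
c at 16 (size 8, align 2) → ends 24
b at 24 (size 1, align 1) → ends 25
h at 25 (size 1, align 1) → ends 26
mip_level at 26 (size 2, align 2) → ends 28
e at 28 (size 7, align 1) → ends 35
pad 1 to align 2 for pitch
pitch at 36 (size 2, align 2) → ends 38
total 38 bytes, alignment 2
array of 18: 18 × 38 = 684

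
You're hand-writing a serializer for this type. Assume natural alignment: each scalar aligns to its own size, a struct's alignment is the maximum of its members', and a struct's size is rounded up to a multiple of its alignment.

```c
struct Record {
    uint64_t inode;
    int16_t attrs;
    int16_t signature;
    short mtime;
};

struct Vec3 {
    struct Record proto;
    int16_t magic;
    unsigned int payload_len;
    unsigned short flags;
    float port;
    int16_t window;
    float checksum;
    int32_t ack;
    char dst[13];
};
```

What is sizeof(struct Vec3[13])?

Record: inode at 0 (size 8, align 8) → ends 8; attrs at 8 (size 2, align 2) → ends 10; signature at 10 (size 2, align 2) → ends 12; mtime at 12 (size 2, align 2) → ends 14; tail pad 2 to reach multiple of 8; total 16 bytes, alignment 8
proto at 0 (size 16, align 8) → ends 16
magic at 16 (size 2, align 2) → ends 18
pad 2 to align 4 for payload_len
payload_len at 20 (size 4, align 4) → ends 24
flags at 24 (size 2, align 2) → ends 26
pad 2 to align 4 for port
port at 28 (size 4, align 4) → ends 32
window at 32 (size 2, align 2) → ends 34
pad 2 to align 4 for checksum
checksum at 36 (size 4, align 4) → ends 40
ack at 40 (size 4, align 4) → ends 44
dst at 44 (size 13, align 1) → ends 57
tail pad 7 to reach multiple of 8
total 64 bytes, alignment 8
array of 13: 13 × 64 = 832

832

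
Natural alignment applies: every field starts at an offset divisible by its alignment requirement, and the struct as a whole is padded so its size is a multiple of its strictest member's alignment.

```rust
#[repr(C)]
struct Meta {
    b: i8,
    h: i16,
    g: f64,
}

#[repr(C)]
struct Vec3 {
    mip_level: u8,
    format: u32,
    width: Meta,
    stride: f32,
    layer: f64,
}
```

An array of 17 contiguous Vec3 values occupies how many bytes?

Meta: @0: b [1B, align 1] → 1; +1 pad (align 2); @2: h [2B, align 2] → 4; +4 pad (align 8); @8: g [8B, align 8] → 16; size 16, align 8
@0: mip_level [1B, align 1] → 1
+3 pad (align 4)
@4: format [4B, align 4] → 8
@8: width [16B, align 8] → 24
@24: stride [4B, align 4] → 28
+4 pad (align 8)
@32: layer [8B, align 8] → 40
size 40, align 8
array of 17: 17 × 40 = 680

680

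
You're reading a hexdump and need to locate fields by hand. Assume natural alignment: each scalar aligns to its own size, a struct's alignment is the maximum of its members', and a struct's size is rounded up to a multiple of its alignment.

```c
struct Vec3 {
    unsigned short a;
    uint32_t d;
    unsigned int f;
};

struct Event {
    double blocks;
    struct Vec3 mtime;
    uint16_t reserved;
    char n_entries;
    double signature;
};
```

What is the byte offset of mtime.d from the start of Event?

12

Vec3: a at 0 (size 2, align 2) → ends 2; pad 2 to align 4 for d; d at 4 (size 4, align 4) → ends 8; f at 8 (size 4, align 4) → ends 12; total 12 bytes, alignment 4
blocks at 0 (size 8, align 8) → ends 8
mtime at 8 (size 12, align 4) → ends 20
within Vec3: d at 4
8 + 4 = 12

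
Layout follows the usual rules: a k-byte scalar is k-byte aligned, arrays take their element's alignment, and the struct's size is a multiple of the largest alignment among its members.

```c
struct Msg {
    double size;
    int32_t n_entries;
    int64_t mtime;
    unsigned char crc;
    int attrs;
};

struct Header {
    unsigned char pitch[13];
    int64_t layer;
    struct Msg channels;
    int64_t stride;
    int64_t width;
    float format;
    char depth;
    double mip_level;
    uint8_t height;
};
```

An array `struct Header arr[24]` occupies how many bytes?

Msg: size at 0 (size 8, align 8) → ends 8; n_entries at 8 (size 4, align 4) → ends 12; pad 4 to align 8 for mtime; mtime at 16 (size 8, align 8) → ends 24; crc at 24 (size 1, align 1) → ends 25; pad 3 to align 4 for attrs; attrs at 28 (size 4, align 4) → ends 32; total 32 bytes, alignment 8
pitch at 0 (size 13, align 1) → ends 13
pad 3 to align 8 for layer
layer at 16 (size 8, align 8) → ends 24
channels at 24 (size 32, align 8) → ends 56
stride at 56 (size 8, align 8) → ends 64
width at 64 (size 8, align 8) → ends 72
format at 72 (size 4, align 4) → ends 76
depth at 76 (size 1, align 1) → ends 77
pad 3 to align 8 for mip_level
mip_level at 80 (size 8, align 8) → ends 88
height at 88 (size 1, align 1) → ends 89
tail pad 7 to reach multiple of 8
total 96 bytes, alignment 8
array of 24: 24 × 96 = 2304

2304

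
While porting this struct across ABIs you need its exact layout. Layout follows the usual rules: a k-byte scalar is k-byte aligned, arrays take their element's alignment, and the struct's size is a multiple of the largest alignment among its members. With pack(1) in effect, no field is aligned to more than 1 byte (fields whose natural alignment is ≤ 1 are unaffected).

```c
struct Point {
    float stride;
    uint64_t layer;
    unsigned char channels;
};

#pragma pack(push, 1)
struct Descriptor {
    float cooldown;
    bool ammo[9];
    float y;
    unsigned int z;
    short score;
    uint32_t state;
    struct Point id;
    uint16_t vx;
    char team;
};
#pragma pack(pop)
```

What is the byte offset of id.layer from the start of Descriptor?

Point: stride at 0 (size 4, align 4) → ends 4; pad 4 to align 8 for layer; layer at 8 (size 8, align 8) → ends 16; channels at 16 (size 1, align 1) → ends 17; tail pad 7 to reach multiple of 8; total 24 bytes, alignment 8
cooldown at 0 (size 4, align 1) → ends 4
ammo at 4 (size 9, align 1) → ends 13
y at 13 (size 4, align 1) → ends 17
z at 17 (size 4, align 1) → ends 21
score at 21 (size 2, align 1) → ends 23
state at 23 (size 4, align 1) → ends 27
id at 27 (size 24, align 1) → ends 51
within Point: layer at 8
27 + 8 = 35

35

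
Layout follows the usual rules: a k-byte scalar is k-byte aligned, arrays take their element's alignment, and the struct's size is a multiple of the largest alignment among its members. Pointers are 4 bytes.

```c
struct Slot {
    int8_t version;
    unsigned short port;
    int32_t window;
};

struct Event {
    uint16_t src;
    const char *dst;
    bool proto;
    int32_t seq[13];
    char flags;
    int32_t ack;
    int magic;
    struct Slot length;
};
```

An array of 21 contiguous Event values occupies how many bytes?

1764

Slot: @0: version [1B, align 1] → 1; +1 pad (align 2); @2: port [2B, align 2] → 4; @4: window [4B, align 4] → 8; size 8, align 4
@0: src [2B, align 2] → 2
+2 pad (align 4)
@4: dst [4B, align 4] → 8
@8: proto [1B, align 1] → 9
+3 pad (align 4)
@12: seq [52B, align 4] → 64
@64: flags [1B, align 1] → 65
+3 pad (align 4)
@68: ack [4B, align 4] → 72
@72: magic [4B, align 4] → 76
@76: length [8B, align 4] → 84
size 84, align 4
array of 21: 21 × 84 = 1764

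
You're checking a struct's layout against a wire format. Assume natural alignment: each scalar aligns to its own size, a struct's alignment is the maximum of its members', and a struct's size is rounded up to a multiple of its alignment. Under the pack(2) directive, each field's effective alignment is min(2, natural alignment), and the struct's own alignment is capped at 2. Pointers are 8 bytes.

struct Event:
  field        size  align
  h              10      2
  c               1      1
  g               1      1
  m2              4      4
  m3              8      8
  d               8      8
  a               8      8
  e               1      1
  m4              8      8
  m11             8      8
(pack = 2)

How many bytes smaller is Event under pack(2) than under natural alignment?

natural layout:
  h at 0 (size 10, align 2) → ends 10
  c at 10 (size 1, align 1) → ends 11
  g at 11 (size 1, align 1) → ends 12
  m2 at 12 (size 4, align 4) → ends 16
  m3 at 16 (size 8, align 8) → ends 24
  d at 24 (size 8, align 8) → ends 32
  a at 32 (size 8, align 8) → ends 40
  e at 40 (size 1, align 1) → ends 41
  pad 7 to align 8 for m4
  m4 at 48 (size 8, align 8) → ends 56
  m11 at 56 (size 8, align 8) → ends 64
  total 64 bytes, alignment 8
packed(2) layout:
  h at 0 (size 10, align 2) → ends 10
  c at 10 (size 1, align 1) → ends 11
  g at 11 (size 1, align 1) → ends 12
  m2 at 12 (size 4, align 2) → ends 16
  m3 at 16 (size 8, align 2) → ends 24
  d at 24 (size 8, align 2) → ends 32
  a at 32 (size 8, align 2) → ends 40
  e at 40 (size 1, align 1) → ends 41
  pad 1 to align 2 for m4
  m4 at 42 (size 8, align 2) → ends 50
  m11 at 50 (size 8, align 2) → ends 58
  total 58 bytes, alignment 2
64 − 58 = 6

6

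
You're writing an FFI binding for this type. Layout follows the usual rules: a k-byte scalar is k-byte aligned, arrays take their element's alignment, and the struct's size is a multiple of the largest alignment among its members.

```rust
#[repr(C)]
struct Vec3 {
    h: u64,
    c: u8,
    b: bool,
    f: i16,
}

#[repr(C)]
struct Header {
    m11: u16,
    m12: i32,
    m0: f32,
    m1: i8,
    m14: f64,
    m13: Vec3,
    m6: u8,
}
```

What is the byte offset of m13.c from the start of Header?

32

Vec3: 0..8  h  (8B, 8-aligned); 8..9  c  (1B, 1-aligned); 9..10  b  (1B, 1-aligned); 10..12  f  (2B, 2-aligned); 12..16  -- tail padding (4B); sizeof = 16, alignof = 8
0..2  m11  (2B, 2-aligned)
2..4  -- padding (2B)
4..8  m12  (4B, 4-aligned)
8..12  m0  (4B, 4-aligned)
12..13  m1  (1B, 1-aligned)
13..16  -- padding (3B)
16..24  m14  (8B, 8-aligned)
24..40  m13  (16B, 8-aligned)
within Vec3: c at 8
24 + 8 = 32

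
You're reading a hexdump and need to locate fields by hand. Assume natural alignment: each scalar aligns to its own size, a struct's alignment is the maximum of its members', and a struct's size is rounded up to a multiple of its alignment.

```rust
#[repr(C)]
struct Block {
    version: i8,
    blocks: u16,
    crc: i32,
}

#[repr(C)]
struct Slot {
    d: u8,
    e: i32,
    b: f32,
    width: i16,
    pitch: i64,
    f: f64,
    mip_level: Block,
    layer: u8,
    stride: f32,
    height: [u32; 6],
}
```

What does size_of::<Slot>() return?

72

Block: @0: version [1B, align 1] → 1; +1 pad (align 2); @2: blocks [2B, align 2] → 4; @4: crc [4B, align 4] → 8; size 8, align 4
@0: d [1B, align 1] → 1
+3 pad (align 4)
@4: e [4B, align 4] → 8
@8: b [4B, align 4] → 12
@12: width [2B, align 2] → 14
+2 pad (align 8)
@16: pitch [8B, align 8] → 24
@24: f [8B, align 8] → 32
@32: mip_level [8B, align 4] → 40
@40: layer [1B, align 1] → 41
+3 pad (align 4)
@44: stride [4B, align 4] → 48
@48: height [24B, align 4] → 72
size 72, align 8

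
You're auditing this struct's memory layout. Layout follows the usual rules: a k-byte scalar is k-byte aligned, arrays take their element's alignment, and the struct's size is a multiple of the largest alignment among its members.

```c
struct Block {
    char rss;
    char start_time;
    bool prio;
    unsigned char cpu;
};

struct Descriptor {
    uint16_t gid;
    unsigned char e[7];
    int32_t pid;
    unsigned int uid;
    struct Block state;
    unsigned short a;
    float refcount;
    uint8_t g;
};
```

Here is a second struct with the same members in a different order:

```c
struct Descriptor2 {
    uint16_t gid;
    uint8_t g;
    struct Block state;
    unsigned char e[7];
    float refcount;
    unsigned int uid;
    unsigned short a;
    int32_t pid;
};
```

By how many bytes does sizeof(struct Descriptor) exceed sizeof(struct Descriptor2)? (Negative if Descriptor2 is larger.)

4

Block: 0..1  rss  (1B, 1-aligned); 1..2  start_time  (1B, 1-aligned); 2..3  prio  (1B, 1-aligned); 3..4  cpu  (1B, 1-aligned); sizeof = 4, alignof = 1
0..2  gid  (2B, 2-aligned)
2..9  e  (7B, 1-aligned)
9..12  -- padding (3B)
12..16  pid  (4B, 4-aligned)
16..20  uid  (4B, 4-aligned)
20..24  state  (4B, 1-aligned)
24..26  a  (2B, 2-aligned)
26..28  -- padding (2B)
28..32  refcount  (4B, 4-aligned)
32..33  g  (1B, 1-aligned)
33..36  -- tail padding (3B)
sizeof = 36, alignof = 4
— Descriptor2 —
0..2  gid  (2B, 2-aligned)
2..3  g  (1B, 1-aligned)
3..7  state  (4B, 1-aligned)
7..14  e  (7B, 1-aligned)
14..16  -- padding (2B)
16..20  refcount  (4B, 4-aligned)
20..24  uid  (4B, 4-aligned)
24..26  a  (2B, 2-aligned)
26..28  -- padding (2B)
28..32  pid  (4B, 4-aligned)
sizeof = 32, alignof = 4
36 − 32 = 4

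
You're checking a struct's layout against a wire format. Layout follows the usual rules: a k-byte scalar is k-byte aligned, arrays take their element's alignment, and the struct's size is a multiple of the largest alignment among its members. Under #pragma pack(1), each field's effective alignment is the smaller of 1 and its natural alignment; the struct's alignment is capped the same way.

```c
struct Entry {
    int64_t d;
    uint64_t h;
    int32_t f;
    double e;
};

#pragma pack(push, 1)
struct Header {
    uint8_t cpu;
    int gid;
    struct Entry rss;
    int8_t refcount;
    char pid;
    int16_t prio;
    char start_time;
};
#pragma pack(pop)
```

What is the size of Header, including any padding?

42 bytes

Entry: 0..8  d  (8B, 8-aligned); 8..16  h  (8B, 8-aligned); 16..20  f  (4B, 4-aligned); 20..24  -- padding (4B); 24..32  e  (8B, 8-aligned); sizeof = 32, alignof = 8
0..1  cpu  (1B, 1-aligned)
1..5  gid  (4B, 1-aligned)
5..37  rss  (32B, 1-aligned)
37..38  refcount  (1B, 1-aligned)
38..39  pid  (1B, 1-aligned)
39..41  prio  (2B, 1-aligned)
41..42  start_time  (1B, 1-aligned)
sizeof = 42, alignof = 1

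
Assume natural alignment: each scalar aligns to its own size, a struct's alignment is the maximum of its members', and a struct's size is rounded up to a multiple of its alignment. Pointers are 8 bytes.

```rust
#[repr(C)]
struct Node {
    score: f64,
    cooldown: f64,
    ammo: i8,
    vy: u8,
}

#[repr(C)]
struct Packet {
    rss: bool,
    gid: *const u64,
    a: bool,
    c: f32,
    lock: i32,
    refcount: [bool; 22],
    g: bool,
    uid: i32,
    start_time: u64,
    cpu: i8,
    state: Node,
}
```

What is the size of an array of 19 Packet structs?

1824

Node: score at 0 (size 8, align 8) → ends 8; cooldown at 8 (size 8, align 8) → ends 16; ammo at 16 (size 1, align 1) → ends 17; vy at 17 (size 1, align 1) → ends 18; tail pad 6 to reach multiple of 8; total 24 bytes, alignment 8
rss at 0 (size 1, align 1) → ends 1
pad 7 to align 8 for gid
gid at 8 (size 8, align 8) → ends 16
a at 16 (size 1, align 1) → ends 17
pad 3 to align 4 for c
c at 20 (size 4, align 4) → ends 24
lock at 24 (size 4, align 4) → ends 28
refcount at 28 (size 22, align 1) → ends 50
g at 50 (size 1, align 1) → ends 51
pad 1 to align 4 for uid
uid at 52 (size 4, align 4) → ends 56
start_time at 56 (size 8, align 8) → ends 64
cpu at 64 (size 1, align 1) → ends 65
pad 7 to align 8 for state
state at 72 (size 24, align 8) → ends 96
total 96 bytes, alignment 8
array of 19: 19 × 96 = 1824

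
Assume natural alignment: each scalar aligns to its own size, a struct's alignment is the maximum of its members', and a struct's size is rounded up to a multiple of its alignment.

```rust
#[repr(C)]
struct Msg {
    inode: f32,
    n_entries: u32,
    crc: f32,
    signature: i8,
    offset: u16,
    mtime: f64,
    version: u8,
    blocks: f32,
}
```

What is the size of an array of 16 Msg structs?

512

inode at 0 (size 4, align 4) → ends 4
n_entries at 4 (size 4, align 4) → ends 8
crc at 8 (size 4, align 4) → ends 12
signature at 12 (size 1, align 1) → ends 13
pad 1 to align 2 for offset
offset at 14 (size 2, align 2) → ends 16
mtime at 16 (size 8, align 8) → ends 24
version at 24 (size 1, align 1) → ends 25
pad 3 to align 4 for blocks
blocks at 28 (size 4, align 4) → ends 32
total 32 bytes, alignment 8
array of 16: 16 × 32 = 512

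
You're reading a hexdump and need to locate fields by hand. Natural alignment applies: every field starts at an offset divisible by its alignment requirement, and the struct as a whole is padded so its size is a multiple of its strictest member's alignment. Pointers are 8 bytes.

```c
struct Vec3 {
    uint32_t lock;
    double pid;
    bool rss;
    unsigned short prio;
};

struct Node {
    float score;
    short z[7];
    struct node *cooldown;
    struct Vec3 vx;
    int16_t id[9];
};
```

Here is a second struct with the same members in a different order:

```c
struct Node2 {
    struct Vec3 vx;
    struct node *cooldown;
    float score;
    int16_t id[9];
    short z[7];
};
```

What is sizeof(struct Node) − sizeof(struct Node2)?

8

Vec3: lock at 0 (size 4, align 4) → ends 4; pad 4 to align 8 for pid; pid at 8 (size 8, align 8) → ends 16; rss at 16 (size 1, align 1) → ends 17; pad 1 to align 2 for prio; prio at 18 (size 2, align 2) → ends 20; tail pad 4 to reach multiple of 8; total 24 bytes, alignment 8
score at 0 (size 4, align 4) → ends 4
z at 4 (size 14, align 2) → ends 18
pad 6 to align 8 for cooldown
cooldown at 24 (size 8, align 8) → ends 32
vx at 32 (size 24, align 8) → ends 56
id at 56 (size 18, align 2) → ends 74
tail pad 6 to reach multiple of 8
total 80 bytes, alignment 8
— Node2 —
vx at 0 (size 24, align 8) → ends 24
cooldown at 24 (size 8, align 8) → ends 32
score at 32 (size 4, align 4) → ends 36
id at 36 (size 18, align 2) → ends 54
z at 54 (size 14, align 2) → ends 68
tail pad 4 to reach multiple of 8
total 72 bytes, alignment 8
80 − 72 = 8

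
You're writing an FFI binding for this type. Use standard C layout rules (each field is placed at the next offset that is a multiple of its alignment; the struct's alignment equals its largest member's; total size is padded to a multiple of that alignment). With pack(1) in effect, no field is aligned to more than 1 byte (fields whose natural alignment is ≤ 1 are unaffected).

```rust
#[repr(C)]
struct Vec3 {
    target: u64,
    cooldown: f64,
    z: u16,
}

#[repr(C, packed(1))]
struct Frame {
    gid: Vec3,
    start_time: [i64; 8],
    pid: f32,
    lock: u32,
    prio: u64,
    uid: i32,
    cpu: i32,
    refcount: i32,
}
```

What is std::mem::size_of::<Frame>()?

Vec3: target at 0 (size 8, align 8) → ends 8; cooldown at 8 (size 8, align 8) → ends 16; z at 16 (size 2, align 2) → ends 18; tail pad 6 to reach multiple of 8; total 24 bytes, alignment 8
gid at 0 (size 24, align 1) → ends 24
start_time at 24 (size 64, align 1) → ends 88
pid at 88 (size 4, align 1) → ends 92
lock at 92 (size 4, align 1) → ends 96
prio at 96 (size 8, align 1) → ends 104
uid at 104 (size 4, align 1) → ends 108
cpu at 108 (size 4, align 1) → ends 112
refcount at 112 (size 4, align 1) → ends 116
total 116 bytes, alignment 1

116 bytes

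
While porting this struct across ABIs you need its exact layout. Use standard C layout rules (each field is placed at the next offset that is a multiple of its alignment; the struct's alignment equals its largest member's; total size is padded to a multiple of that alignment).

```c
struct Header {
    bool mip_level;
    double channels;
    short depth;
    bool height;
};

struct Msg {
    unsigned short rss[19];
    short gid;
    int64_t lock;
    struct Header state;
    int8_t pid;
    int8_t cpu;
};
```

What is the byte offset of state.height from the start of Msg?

66

Header: 0..1  mip_level  (1B, 1-aligned); 1..8  -- padding (7B); 8..16  channels  (8B, 8-aligned); 16..18  depth  (2B, 2-aligned); 18..19  height  (1B, 1-aligned); 19..24  -- tail padding (5B); sizeof = 24, alignof = 8
0..38  rss  (38B, 2-aligned)
38..40  gid  (2B, 2-aligned)
40..48  lock  (8B, 8-aligned)
48..72  state  (24B, 8-aligned)
within Header: height at 18
48 + 18 = 66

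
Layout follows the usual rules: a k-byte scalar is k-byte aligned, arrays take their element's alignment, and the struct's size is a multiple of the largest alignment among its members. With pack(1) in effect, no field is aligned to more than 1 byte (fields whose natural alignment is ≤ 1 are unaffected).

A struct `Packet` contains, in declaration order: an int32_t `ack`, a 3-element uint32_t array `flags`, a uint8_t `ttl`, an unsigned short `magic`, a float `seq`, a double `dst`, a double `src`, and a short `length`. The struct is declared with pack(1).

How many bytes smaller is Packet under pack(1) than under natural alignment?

natural layout:
  0..4  ack  (4B, 4-aligned)
  4..16  flags  (12B, 4-aligned)
  16..17  ttl  (1B, 1-aligned)
  17..18  -- padding (1B)
  18..20  magic  (2B, 2-aligned)
  20..24  seq  (4B, 4-aligned)
  24..32  dst  (8B, 8-aligned)
  32..40  src  (8B, 8-aligned)
  40..42  length  (2B, 2-aligned)
  42..48  -- tail padding (6B)
  sizeof = 48, alignof = 8
packed(1) layout:
  0..4  ack  (4B, 1-aligned)
  4..16  flags  (12B, 1-aligned)
  16..17  ttl  (1B, 1-aligned)
  17..19  magic  (2B, 1-aligned)
  19..23  seq  (4B, 1-aligned)
  23..31  dst  (8B, 1-aligned)
  31..39  src  (8B, 1-aligned)
  39..41  length  (2B, 1-aligned)
  sizeof = 41, alignof = 1
48 − 41 = 7

7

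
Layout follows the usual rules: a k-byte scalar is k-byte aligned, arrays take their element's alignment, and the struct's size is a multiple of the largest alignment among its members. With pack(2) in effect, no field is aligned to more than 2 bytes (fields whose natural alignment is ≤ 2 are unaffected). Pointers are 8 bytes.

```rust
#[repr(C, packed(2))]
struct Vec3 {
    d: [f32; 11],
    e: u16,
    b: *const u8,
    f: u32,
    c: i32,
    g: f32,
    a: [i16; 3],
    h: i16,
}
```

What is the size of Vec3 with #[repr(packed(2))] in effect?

@0: d [44B, align 2] → 44
@44: e [2B, align 2] → 46
@46: b [8B, align 2] → 54
@54: f [4B, align 2] → 58
@58: c [4B, align 2] → 62
@62: g [4B, align 2] → 66
@66: a [6B, align 2] → 72
@72: h [2B, align 2] → 74
size 74, align 2

74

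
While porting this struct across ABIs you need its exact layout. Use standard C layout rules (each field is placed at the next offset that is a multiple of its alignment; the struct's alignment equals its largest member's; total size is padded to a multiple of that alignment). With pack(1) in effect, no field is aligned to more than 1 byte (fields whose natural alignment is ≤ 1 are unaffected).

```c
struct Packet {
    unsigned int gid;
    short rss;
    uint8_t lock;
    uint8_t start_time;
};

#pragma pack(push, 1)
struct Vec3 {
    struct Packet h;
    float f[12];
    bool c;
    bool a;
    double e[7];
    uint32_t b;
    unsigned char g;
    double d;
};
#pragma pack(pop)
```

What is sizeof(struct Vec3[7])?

889

Packet: 0..4  gid  (4B, 4-aligned); 4..6  rss  (2B, 2-aligned); 6..7  lock  (1B, 1-aligned); 7..8  start_time  (1B, 1-aligned); sizeof = 8, alignof = 4
0..8  h  (8B, 1-aligned)
8..56  f  (48B, 1-aligned)
56..57  c  (1B, 1-aligned)
57..58  a  (1B, 1-aligned)
58..114  e  (56B, 1-aligned)
114..118  b  (4B, 1-aligned)
118..119  g  (1B, 1-aligned)
119..127  d  (8B, 1-aligned)
sizeof = 127, alignof = 1
array of 7: 7 × 127 = 889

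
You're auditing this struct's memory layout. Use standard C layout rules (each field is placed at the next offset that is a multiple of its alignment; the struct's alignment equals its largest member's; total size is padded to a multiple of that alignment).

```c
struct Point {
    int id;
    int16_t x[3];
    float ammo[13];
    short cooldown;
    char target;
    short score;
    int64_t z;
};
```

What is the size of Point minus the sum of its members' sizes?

5

@0: id [4B, align 4] → 4
@4: x [6B, align 2] → 10
+2 pad (align 4)
@12: ammo [52B, align 4] → 64
@64: cooldown [2B, align 2] → 66
@66: target [1B, align 1] → 67
+1 pad (align 2)
@68: score [2B, align 2] → 70
+2 pad (align 8)
@72: z [8B, align 8] → 80
size 80, align 8
data bytes 75, size 80 → padding 5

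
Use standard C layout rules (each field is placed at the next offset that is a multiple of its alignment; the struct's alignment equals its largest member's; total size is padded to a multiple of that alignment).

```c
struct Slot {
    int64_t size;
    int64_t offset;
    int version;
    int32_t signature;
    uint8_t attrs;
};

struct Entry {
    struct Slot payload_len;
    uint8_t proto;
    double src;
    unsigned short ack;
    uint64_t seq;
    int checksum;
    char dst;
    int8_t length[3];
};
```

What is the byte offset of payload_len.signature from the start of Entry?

20

Slot: size at 0 (size 8, align 8) → ends 8; offset at 8 (size 8, align 8) → ends 16; version at 16 (size 4, align 4) → ends 20; signature at 20 (size 4, align 4) → ends 24; attrs at 24 (size 1, align 1) → ends 25; tail pad 7 to reach multiple of 8; total 32 bytes, alignment 8
payload_len at 0 (size 32, align 8) → ends 32
within Slot: signature at 20
0 + 20 = 20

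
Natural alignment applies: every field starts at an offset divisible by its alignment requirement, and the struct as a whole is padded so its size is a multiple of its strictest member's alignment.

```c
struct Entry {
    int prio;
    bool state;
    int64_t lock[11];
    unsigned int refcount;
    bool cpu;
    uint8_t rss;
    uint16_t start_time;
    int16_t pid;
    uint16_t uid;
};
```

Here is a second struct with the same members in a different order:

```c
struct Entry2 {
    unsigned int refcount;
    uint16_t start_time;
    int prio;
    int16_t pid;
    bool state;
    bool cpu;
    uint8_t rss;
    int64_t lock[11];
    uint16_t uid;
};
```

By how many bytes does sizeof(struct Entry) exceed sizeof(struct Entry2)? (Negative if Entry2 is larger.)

@0: prio [4B, align 4] → 4
@4: state [1B, align 1] → 5
+3 pad (align 8)
@8: lock [88B, align 8] → 96
@96: refcount [4B, align 4] → 100
@100: cpu [1B, align 1] → 101
@101: rss [1B, align 1] → 102
@102: start_time [2B, align 2] → 104
@104: pid [2B, align 2] → 106
@106: uid [2B, align 2] → 108
+4 tail pad (align 8)
size 112, align 8
— Entry2 —
@0: refcount [4B, align 4] → 4
@4: start_time [2B, align 2] → 6
+2 pad (align 4)
@8: prio [4B, align 4] → 12
@12: pid [2B, align 2] → 14
@14: state [1B, align 1] → 15
@15: cpu [1B, align 1] → 16
@16: rss [1B, align 1] → 17
+7 pad (align 8)
@24: lock [88B, align 8] → 112
@112: uid [2B, align 2] → 114
+6 tail pad (align 8)
size 120, align 8
112 − 120 = -8

-8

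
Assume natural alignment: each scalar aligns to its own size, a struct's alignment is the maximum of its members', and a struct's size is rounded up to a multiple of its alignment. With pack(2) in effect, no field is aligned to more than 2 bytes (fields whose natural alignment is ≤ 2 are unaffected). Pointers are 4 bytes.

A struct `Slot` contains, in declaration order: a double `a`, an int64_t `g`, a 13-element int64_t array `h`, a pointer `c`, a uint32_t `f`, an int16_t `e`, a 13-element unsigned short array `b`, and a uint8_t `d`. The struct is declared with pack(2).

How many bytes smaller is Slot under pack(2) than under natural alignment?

2

natural layout:
  0..8  a  (8B, 8-aligned)
  8..16  g  (8B, 8-aligned)
  16..120  h  (104B, 8-aligned)
  120..124  c  (4B, 4-aligned)
  124..128  f  (4B, 4-aligned)
  128..130  e  (2B, 2-aligned)
  130..156  b  (26B, 2-aligned)
  156..157  d  (1B, 1-aligned)
  157..160  -- tail padding (3B)
  sizeof = 160, alignof = 8
packed(2) layout:
  0..8  a  (8B, 2-aligned)
  8..16  g  (8B, 2-aligned)
  16..120  h  (104B, 2-aligned)
  120..124  c  (4B, 2-aligned)
  124..128  f  (4B, 2-aligned)
  128..130  e  (2B, 2-aligned)
  130..156  b  (26B, 2-aligned)
  156..157  d  (1B, 1-aligned)
  157..158  -- tail padding (1B)
  sizeof = 158, alignof = 2
160 − 158 = 2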